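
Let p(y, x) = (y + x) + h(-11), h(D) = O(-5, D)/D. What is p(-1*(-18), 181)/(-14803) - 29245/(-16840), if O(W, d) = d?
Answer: 85909147/49856504 ≈ 1.7231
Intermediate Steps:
h(D) = 1 (h(D) = D/D = 1)
p(y, x) = 1 + x + y (p(y, x) = (y + x) + 1 = (x + y) + 1 = 1 + x + y)
p(-1*(-18), 181)/(-14803) - 29245/(-16840) = (1 + 181 - 1*(-18))/(-14803) - 29245/(-16840) = (1 + 181 + 18)*(-1/14803) - 29245*(-1/16840) = 200*(-1/14803) + 5849/3368 = -200/14803 + 5849/3368 = 85909147/49856504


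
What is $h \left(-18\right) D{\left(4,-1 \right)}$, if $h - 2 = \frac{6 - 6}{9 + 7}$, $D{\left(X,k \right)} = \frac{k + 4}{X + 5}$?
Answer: $-12$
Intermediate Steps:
$D{\left(X,k \right)} = \frac{4 + k}{5 + X}$
$h = 2$ ($h = 2 + \frac{6 - 6}{9 + 7} = 2 + \frac{0}{16} = 2 + 0 \cdot \frac{1}{16} = 2 + 0 = 2$)
$h \left(-18\right) D{\left(4,-1 \right)} = 2 \left(-18\right) \frac{4 - 1}{5 + 4} = - 36 \cdot \frac{1}{9} \cdot 3 = \left(-36\right) \frac{1}{3} = -12$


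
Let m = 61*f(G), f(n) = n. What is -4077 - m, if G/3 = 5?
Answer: -4992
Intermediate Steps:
G = 15 (G = 3*5 = 15)
m = 915 (m = 61*15 = 915)
-4077 - m = -4077 - 1*915 = -4077 - 915 = -4992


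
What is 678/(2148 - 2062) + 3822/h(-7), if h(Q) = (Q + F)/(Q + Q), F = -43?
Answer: 1158897/1075 ≈ 1078.0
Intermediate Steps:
h(Q) = (-43 + Q)/(2*Q) (h(Q) = (Q - 43)/(Q + Q) = (-43 + Q)/((2*Q)) = (-43 + Q)*(1/(2*Q)) = (-43 + Q)/(2*Q))
678/(2148 - 2062) + 3822/h(-7) = 678/(2148 - 2062) + 3822/(((½)*(-43 - 7)/(-7))) = 678/86 + 3822/(((½)*(-⅐)*(-50))) = 678*(1/86) + 3822/(25/7) = 339/43 + 3822*(7/25) = 339/43 + 26754/25 = 1158897/1075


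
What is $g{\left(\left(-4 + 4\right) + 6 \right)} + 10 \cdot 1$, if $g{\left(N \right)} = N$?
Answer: $16$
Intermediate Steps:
$g{\left(\left(-4 + 4\right) + 6 \right)} + 10 \cdot 1 = \left(\left(-4 + 4\right) + 6\right) + 10 \cdot 1 = \left(0 + 6\right) + 10 = 6 + 10 = 16$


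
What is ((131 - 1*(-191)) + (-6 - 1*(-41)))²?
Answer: 127449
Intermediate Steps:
((131 - 1*(-191)) + (-6 - 1*(-41)))² = ((131 + 191) + (-6 + 41))² = (322 + 35)² = 357² = 127449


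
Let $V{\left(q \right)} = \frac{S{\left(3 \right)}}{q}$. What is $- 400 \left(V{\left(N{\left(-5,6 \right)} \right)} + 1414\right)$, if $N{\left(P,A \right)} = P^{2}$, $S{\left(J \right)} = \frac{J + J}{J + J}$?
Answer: $-565616$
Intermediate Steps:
$S{\left(J \right)} = 1$ ($S{\left(J \right)} = \frac{2 J}{2 J} = 2 J \frac{1}{2 J} = 1$)
$V{\left(q \right)} = \frac{1}{q}$ ($V{\left(q \right)} = 1 \frac{1}{q} = \frac{1}{q}$)
$- 400 \left(V{\left(N{\left(-5,6 \right)} \right)} + 1414\right) = - 400 \left(\frac{1}{\left(-5\right)^{2}} + 1414\right) = - 400 \left(\frac{1}{25} + 1414\right) = \left(-400\right) \frac{35351}{25} = -565616$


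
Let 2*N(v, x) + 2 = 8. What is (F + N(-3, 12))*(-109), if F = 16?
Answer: -2071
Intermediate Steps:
N(v, x) = 3 (N(v, x) = -1 + (½)*8 = -1 + 4 = 3)
(F + N(-3, 12))*(-109) = (16 + 3)*(-109) = 19*(-109) = -2071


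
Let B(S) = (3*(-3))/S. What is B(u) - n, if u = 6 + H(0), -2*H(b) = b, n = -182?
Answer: 361/2 ≈ 180.50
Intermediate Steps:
H(b) = -b/2
u = 6 (u = 6 - 1/2*0 = 6 + 0 = 6)
B(S) = -9/S
B(u) - n = -9/6 - 1*(-182) = -9*1/6 + 182 = -3/2 + 182 = 361/2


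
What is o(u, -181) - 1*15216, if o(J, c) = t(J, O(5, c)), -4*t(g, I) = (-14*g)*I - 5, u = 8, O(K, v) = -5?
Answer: -61419/4 ≈ -15355.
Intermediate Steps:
t(g, I) = 5/4 + 7*I*g/2 (t(g, I) = -((-14*g)*I - 5)/4 = -(-14*I*g - 5)/4 = -(-5 - 14*I*g)/4 = 5/4 + 7*I*g/2)
o(J, c) = 5/4 - 35*J/2 (o(J, c) = 5/4 + (7/2)*(-5)*J = 5/4 - 35*J/2)
o(u, -181) - 1*15216 = (5/4 - 35/2*8) - 1*15216 = (5/4 - 140) - 15216 = -555/4 - 15216 = -61419/4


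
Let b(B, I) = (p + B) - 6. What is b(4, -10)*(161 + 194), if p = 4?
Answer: 710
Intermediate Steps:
b(B, I) = -2 + B (b(B, I) = (4 + B) - 6 = -2 + B)
b(4, -10)*(161 + 194) = (-2 + 4)*(161 + 194) = 2*355 = 710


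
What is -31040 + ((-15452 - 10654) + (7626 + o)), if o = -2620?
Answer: -52140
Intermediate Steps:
-31040 + ((-15452 - 10654) + (7626 + o)) = -31040 + ((-15452 - 10654) + (7626 - 2620)) = -31040 + (-26106 + 5006) = -31040 - 21100 = -52140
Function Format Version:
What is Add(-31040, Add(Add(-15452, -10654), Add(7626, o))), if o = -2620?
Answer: -52140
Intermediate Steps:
Add(-31040, Add(Add(-15452, -10654), Add(7626, o))) = Add(-31040, Add(Add(-15452, -10654), Add(7626, -2620))) = Add(-31040, Add(-26106, 5006)) = Add(-31040, -21100) = -52140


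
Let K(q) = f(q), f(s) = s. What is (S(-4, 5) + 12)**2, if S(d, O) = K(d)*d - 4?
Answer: 576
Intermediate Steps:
K(q) = q
S(d, O) = -4 + d**2 (S(d, O) = d*d - 4 = d**2 - 4 = -4 + d**2)
(S(-4, 5) + 12)**2 = ((-4 + (-4)**2) + 12)**2 = ((-4 + 16) + 12)**2 = (12 + 12)**2 = 24**2 = 576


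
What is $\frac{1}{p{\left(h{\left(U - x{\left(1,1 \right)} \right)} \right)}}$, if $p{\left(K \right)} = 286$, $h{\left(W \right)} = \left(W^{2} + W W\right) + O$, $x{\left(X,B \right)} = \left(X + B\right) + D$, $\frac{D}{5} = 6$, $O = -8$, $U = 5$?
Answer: $\frac{1}{286} \approx 0.0034965$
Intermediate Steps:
$D = 30$ ($D = 5 \cdot 6 = 30$)
$x{\left(X,B \right)} = 30 + B + X$ ($x{\left(X,B \right)} = \left(X + B\right) + 30 = \left(B + X\right) + 30 = 30 + B + X$)
$h{\left(W \right)} = -8 + 2 W^{2}$ ($h{\left(W \right)} = \left(W^{2} + W W\right) - 8 = \left(W^{2} + W^{2}\right) - 8 = 2 W^{2} - 8 = -8 + 2 W^{2}$)
$\frac{1}{p{\left(h{\left(U - x{\left(1,1 \right)} \right)} \right)}} = \frac{1}{286}$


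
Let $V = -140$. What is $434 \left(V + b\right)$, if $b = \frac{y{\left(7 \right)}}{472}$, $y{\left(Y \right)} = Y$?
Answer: $- \frac{14337841}{236} \approx -60754.0$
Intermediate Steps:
$b = \frac{7}{472} \approx 0.014831$
$434 \left(V + b\right) = 434 \left(-140 + \frac{7}{472}\right) = 434 \left(- \frac{66073}{472}\right) = - \frac{14337841}{236}$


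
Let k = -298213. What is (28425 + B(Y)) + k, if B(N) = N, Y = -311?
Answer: -270099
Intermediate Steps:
(28425 + B(Y)) + k = (28425 - 311) - 298213 = 28114 - 298213 = -270099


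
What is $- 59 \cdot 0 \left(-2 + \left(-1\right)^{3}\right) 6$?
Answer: $0$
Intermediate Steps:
$- 59 \cdot 0 \left(-2 + \left(-1\right)^{3}\right) 6 = - 59 \cdot 0 \left(-2 - 1\right) 6 = - 59 \cdot 0 \left(-3\right) 6 = \left(-59\right) 0 \cdot 6 = 0 \cdot 6 = 0$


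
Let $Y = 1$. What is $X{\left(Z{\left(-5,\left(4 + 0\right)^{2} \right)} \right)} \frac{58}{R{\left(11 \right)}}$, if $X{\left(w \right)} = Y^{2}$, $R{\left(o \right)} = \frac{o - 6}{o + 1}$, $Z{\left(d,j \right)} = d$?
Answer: $\frac{696}{5} \approx 139.2$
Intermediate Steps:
$R{\left(o \right)} = \frac{-6 + o}{1 + o}$
$X{\left(w \right)} = 1$ ($X{\left(w \right)} = 1^{2} = 1$)
$X{\left(Z{\left(-5,\left(4 + 0\right)^{2} \right)} \right)} \frac{58}{R{\left(11 \right)}} = 1 \frac{58}{\frac{1}{1 + 11} \left(-6 + 11\right)} = 1 \frac{58}{\frac{1}{12} \cdot 5} = 1 \frac{58}{\frac{5}{12}} = 1 \cdot 58 \cdot \frac{12}{5} = 1 \cdot \frac{696}{5} = \frac{696}{5}$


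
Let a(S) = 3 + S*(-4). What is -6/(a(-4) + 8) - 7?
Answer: -65/9 ≈ -7.2222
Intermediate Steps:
a(S) = 3 - 4*S
-6/(a(-4) + 8) - 7 = -6/((3 - 4*(-4)) + 8) - 7 = -6/((3 + 16) + 8) - 7 = -6/(19 + 8) - 7 = -6/27 - 7 = -6*1/27 - 7 = -2/9 - 7 = -65/9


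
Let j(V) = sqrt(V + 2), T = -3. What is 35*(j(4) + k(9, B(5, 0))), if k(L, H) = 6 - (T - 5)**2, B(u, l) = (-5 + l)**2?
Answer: -2030 + 35*sqrt(6) ≈ -1944.3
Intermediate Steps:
j(V) = sqrt(2 + V)
k(L, H) = -58 (k(L, H) = 6 - (-3 - 5)**2 = 6 - 1*(-8)**2 = 6 - 1*64 = 6 - 64 = -58)
35*(j(4) + k(9, B(5, 0))) = 35*(sqrt(2 + 4) - 58) = 35*(sqrt(6) - 58) = 35*(-58 + sqrt(6)) = -2030 + 35*sqrt(6)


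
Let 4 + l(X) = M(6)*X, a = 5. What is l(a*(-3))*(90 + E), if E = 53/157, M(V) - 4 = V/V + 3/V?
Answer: -2453659/314 ≈ -7814.2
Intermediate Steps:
M(V) = 5 + 3/V (M(V) = 4 + (V/V + 3/V) = 4 + (1 + 3/V) = 5 + 3/V)
l(X) = -4 + 11*X/2 (l(X) = -4 + (5 + 3/6)*X = -4 + (5 + 3*(1/6))*X = -4 + (5 + 1/2)*X = -4 + 11*X/2)
E = 53/157 (E = 53*(1/157) = 53/157 ≈ 0.33758)
l(a*(-3))*(90 + E) = (-4 + 11*(5*(-3))/2)*(90 + 53/157) = (-4 + (11/2)*(-15))*(14183/157) = (-4 - 165/2)*(14183/157) = -173/2*14183/157 = -2453659/314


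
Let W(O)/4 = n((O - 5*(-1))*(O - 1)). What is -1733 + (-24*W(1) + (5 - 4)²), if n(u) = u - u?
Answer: -1732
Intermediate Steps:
n(u) = 0
W(O) = 0 (W(O) = 4*0 = 0)
-1733 + (-24*W(1) + (5 - 4)²) = -1733 + (-24*0 + (5 - 4)²) = -1733 + (0 + 1²) = -1733 + (0 + 1) = -1733 + 1 = -1732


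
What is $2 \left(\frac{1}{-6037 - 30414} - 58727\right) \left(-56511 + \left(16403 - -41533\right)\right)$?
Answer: $- \frac{6100874952300}{36451} \approx -1.6737 \cdot 10^{8}$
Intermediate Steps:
$2 \left(\frac{1}{-6037 - 30414} - 58727\right) \left(-56511 + \left(16403 - -41533\right)\right) = 2 \left(\frac{1}{-36451} - 58727\right) \left(-56511 + \left(16403 + 41533\right)\right) = 2 \left(- \frac{1}{36451} - 58727\right) \left(-56511 + 57936\right) = 2 \left(\left(- \frac{2140657878}{36451}\right) 1425\right) = 2 \left(- \frac{3050437476150}{36451}\right) = - \frac{6100874952300}{36451}$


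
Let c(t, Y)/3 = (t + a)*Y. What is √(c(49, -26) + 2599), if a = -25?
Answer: √727 ≈ 26.963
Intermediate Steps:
c(t, Y) = 3*Y*(-25 + t) (c(t, Y) = 3*((t - 25)*Y) = 3*((-25 + t)*Y) = 3*(Y*(-25 + t)) = 3*Y*(-25 + t))
√(c(49, -26) + 2599) = √(3*(-26)*(-25 + 49) + 2599) = √(3*(-26)*24 + 2599) = √(-1872 + 2599) = √727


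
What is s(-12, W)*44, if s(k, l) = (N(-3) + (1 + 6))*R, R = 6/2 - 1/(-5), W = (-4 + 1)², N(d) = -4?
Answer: 2112/5 ≈ 422.40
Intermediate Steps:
W = 9 (W = (-3)² = 9)
R = 16/5 (R = 6*(½) - 1*(-⅕) = 3 + ⅕ = 16/5 ≈ 3.2000)
s(k, l) = 48/5 (s(k, l) = (-4 + (1 + 6))*(16/5) = (-4 + 7)*(16/5) = 3*(16/5) = 48/5)
s(-12, W)*44 = (48/5)*44 = 2112/5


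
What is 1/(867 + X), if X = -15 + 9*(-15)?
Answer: 1/717 ≈ 0.0013947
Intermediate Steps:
X = -150 (X = -15 - 135 = -150)
1/(867 + X) = 1/(867 - 150) = 1/717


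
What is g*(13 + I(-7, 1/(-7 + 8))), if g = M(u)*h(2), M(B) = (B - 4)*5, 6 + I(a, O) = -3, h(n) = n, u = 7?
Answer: 120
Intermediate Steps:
I(a, O) = -9 (I(a, O) = -6 - 3 = -9)
M(B) = -20 + 5*B (M(B) = (-4 + B)*5 = -20 + 5*B)
g = 30 (g = (-20 + 5*7)*2 = (-20 + 35)*2 = 15*2 = 30)
g*(13 + I(-7, 1/(-7 + 8))) = 30*(13 - 9) = 30*4 = 120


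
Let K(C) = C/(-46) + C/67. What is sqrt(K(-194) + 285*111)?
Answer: 2*sqrt(18781543113)/1541 ≈ 177.87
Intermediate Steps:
K(C) = -21*C/3082 (K(C) = C*(-1/46) + C*(1/67) = -C/46 + C/67 = -21*C/3082)
sqrt(K(-194) + 285*111) = sqrt(-21/3082*(-194) + 285*111) = sqrt(2037/1541 + 31635) = sqrt(48751572/1541) = 2*sqrt(18781543113)/1541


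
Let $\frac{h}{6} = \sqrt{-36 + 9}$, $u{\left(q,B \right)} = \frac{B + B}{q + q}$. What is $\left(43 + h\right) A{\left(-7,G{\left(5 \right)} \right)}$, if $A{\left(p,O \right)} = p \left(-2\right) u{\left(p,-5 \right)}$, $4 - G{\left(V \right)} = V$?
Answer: $430 + 180 i \sqrt{3} \approx 430.0 + 311.77 i$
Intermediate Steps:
$u{\left(q,B \right)} = \frac{B}{q}$ ($u{\left(q,B \right)} = \frac{2 B}{2 q} = 2 B \frac{1}{2 q} = \frac{B}{q}$)
$G{\left(V \right)} = 4 - V$
$A{\left(p,O \right)} = 10$ ($A{\left(p,O \right)} = p \left(-2\right) \left(- \frac{5}{p}\right) = - 2 p \left(- \frac{5}{p}\right) = 10$)
$h = 18 i \sqrt{3}$ ($h = 6 \sqrt{-36 + 9} = 6 \sqrt{-27} = 6 \cdot 3 i \sqrt{3} = 18 i \sqrt{3} \approx 31.177 i$)
$\left(43 + h\right) A{\left(-7,G{\left(5 \right)} \right)} = \left(43 + 18 i \sqrt{3}\right) 10 = 430 + 180 i \sqrt{3}$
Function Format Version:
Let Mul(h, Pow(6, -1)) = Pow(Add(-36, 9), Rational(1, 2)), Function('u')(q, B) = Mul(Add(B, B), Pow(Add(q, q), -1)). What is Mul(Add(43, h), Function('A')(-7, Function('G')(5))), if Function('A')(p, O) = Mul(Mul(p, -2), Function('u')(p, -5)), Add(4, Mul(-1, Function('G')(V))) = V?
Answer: Add(430, Mul(180, I, Pow(3, Rational(1, 2)))) ≈ Add(430.00, Mul(311.77, I))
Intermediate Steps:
Function('u')(q, B) = Mul(B, Pow(q, -1)) (Function('u')(q, B) = Mul(Mul(2, B), Pow(Mul(2, q), -1)) = Mul(Mul(2, B), Mul(Rational(1, 2), Pow(q, -1))) = Mul(B, Pow(q, -1)))
Function('G')(V) = Add(4, Mul(-1, V))
Function('A')(p, O) = 10 (Function('A')(p, O) = Mul(Mul(p, -2), Mul(-5, Pow(p, -1))) = Mul(Mul(-2, p), Mul(-5, Pow(p, -1))) = 10)
h = Mul(18, I, Pow(3, Rational(1, 2))) (h = Mul(6, Pow(Add(-36, 9), Rational(1, 2))) = Mul(6, Pow(-27, Rational(1, 2))) = Mul(6, Mul(3, I, Pow(3, Rational(1, 2)))) = Mul(18, I, Pow(3, Rational(1, 2))) ≈ Mul(31.177, I))
Mul(Add(43, h), Function('A')(-7, Function('G')(5))) = Mul(Add(43, Mul(18, I, Pow(3, Rational(1, 2)))), 10) = Add(430, Mul(180, I, Pow(3, Rational(1, 2))))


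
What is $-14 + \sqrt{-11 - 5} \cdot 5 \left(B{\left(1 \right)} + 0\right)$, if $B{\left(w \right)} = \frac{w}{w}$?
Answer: $-14 + 20 i \approx -14.0 + 20.0 i$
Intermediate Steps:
$B{\left(w \right)} = 1$
$-14 + \sqrt{-11 - 5} \cdot 5 \left(B{\left(1 \right)} + 0\right) = -14 + \sqrt{-11 - 5} \cdot 5 \left(1 + 0\right) = -14 + \sqrt{-16} \cdot 5 \cdot 1 = -14 + 4 i 5 = -14 + 20 i$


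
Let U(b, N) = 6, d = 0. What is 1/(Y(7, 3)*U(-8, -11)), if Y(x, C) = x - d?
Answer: 1/42 ≈ 0.023810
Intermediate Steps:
Y(x, C) = x (Y(x, C) = x - 1*0 = x + 0 = x)
1/(Y(7, 3)*U(-8, -11)) = 1/(7*6) = 1/42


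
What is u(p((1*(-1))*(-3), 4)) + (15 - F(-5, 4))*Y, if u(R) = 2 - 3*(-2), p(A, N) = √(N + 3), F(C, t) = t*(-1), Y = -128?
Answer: -2424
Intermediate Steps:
F(C, t) = -t
p(A, N) = √(3 + N)
u(R) = 8 (u(R) = 2 + 6 = 8)
u(p((1*(-1))*(-3), 4)) + (15 - F(-5, 4))*Y = 8 + (15 - (-1)*4)*(-128) = 8 + (15 - 1*(-4))*(-128) = 8 + (15 + 4)*(-128) = 8 + 19*(-128) = 8 - 2432 = -2424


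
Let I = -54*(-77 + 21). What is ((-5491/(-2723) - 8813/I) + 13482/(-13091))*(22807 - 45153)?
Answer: 331674484230431/7699707288 ≈ 43076.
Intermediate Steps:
I = 3024 (I = -54*(-56) = 3024)
((-5491/(-2723) - 8813/I) + 13482/(-13091))*(22807 - 45153) = ((-5491/(-2723) - 8813/3024) + 13482/(-13091))*(22807 - 45153) = ((-5491*(-1/2723) - 8813*1/3024) + 13482*(-1/13091))*(-22346) = ((5491/2723 - 1259/432) - 13482/13091)*(-22346) = (-1056145/1176336 - 13482/13091)*(-22346) = -29685356147/15399414576*(-22346) = 331674484230431/7699707288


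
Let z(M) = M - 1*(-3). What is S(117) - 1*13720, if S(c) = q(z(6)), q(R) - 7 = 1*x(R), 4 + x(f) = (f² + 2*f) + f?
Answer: -13609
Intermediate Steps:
z(M) = 3 + M (z(M) = M + 3 = 3 + M)
x(f) = -4 + f² + 3*f (x(f) = -4 + ((f² + 2*f) + f) = -4 + (f² + 3*f) = -4 + f² + 3*f)
q(R) = 3 + R² + 3*R (q(R) = 7 + 1*(-4 + R² + 3*R) = 7 + (-4 + R² + 3*R) = 3 + R² + 3*R)
S(c) = 111 (S(c) = 3 + (3 + 6)² + 3*(3 + 6) = 3 + 9² + 3*9 = 3 + 81 + 27 = 111)
S(117) - 1*13720 = 111 - 1*13720 = 111 - 13720 = -13609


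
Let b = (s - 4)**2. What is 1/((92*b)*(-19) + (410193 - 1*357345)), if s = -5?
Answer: -1/88740 ≈ -1.1269e-5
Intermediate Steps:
b = 81 (b = (-5 - 4)**2 = (-9)**2 = 81)
1/((92*b)*(-19) + (410193 - 1*357345)) = 1/((92*81)*(-19) + (410193 - 1*357345)) = 1/(7452*(-19) + (410193 - 357345)) = 1/(-141588 + 52848) = 1/(-88740) = -1/88740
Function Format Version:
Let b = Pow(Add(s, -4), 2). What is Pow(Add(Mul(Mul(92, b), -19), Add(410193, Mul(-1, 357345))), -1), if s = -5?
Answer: Rational(-1, 88740) ≈ -1.1269e-5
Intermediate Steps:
b = 81 (b = Pow(Add(-5, -4), 2) = Pow(-9, 2) = 81)
Pow(Add(Mul(Mul(92, b), -19), Add(410193, Mul(-1, 357345))), -1) = Pow(Add(Mul(Mul(92, 81), -19), Add(410193, Mul(-1, 357345))), -1) = Pow(Add(Mul(7452, -19), Add(410193, -357345)), -1) = Pow(Add(-141588, 52848), -1) = Pow(-88740, -1) = Rational(-1, 88740)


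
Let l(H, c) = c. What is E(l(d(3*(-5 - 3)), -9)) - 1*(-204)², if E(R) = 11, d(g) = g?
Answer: -41605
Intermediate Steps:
E(l(d(3*(-5 - 3)), -9)) - 1*(-204)² = 11 - 1*(-204)² = 11 - 1*41616 = 11 - 41616 = -41605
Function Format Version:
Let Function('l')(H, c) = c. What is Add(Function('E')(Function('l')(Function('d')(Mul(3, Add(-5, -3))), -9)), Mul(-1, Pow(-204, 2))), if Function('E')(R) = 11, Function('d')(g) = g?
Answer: -41605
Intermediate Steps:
Add(Function('E')(Function('l')(Function('d')(Mul(3, Add(-5, -3))), -9)), Mul(-1, Pow(-204, 2))) = Add(11, Mul(-1, Pow(-204, 2))) = Add(11, Mul(-1, 41616)) = Add(11, -41616) = -41605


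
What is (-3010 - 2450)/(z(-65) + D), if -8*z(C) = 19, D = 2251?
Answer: -43680/17989 ≈ -2.4282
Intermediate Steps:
z(C) = -19/8 (z(C) = -⅛*19 = -19/8)
(-3010 - 2450)/(z(-65) + D) = (-3010 - 2450)/(-19/8 + 2251) = -5460/17989/8 = -5460*8/17989 = -43680/17989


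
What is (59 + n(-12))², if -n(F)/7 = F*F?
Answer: 900601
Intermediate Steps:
n(F) = -7*F² (n(F) = -7*F*F = -7*F²)
(59 + n(-12))² = (59 - 7*(-12)²)² = (59 - 7*144)² = (59 - 1008)² = (-949)² = 900601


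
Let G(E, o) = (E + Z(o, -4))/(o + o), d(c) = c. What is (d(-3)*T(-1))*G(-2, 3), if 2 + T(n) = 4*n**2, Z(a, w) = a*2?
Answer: -4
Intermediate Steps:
Z(a, w) = 2*a
T(n) = -2 + 4*n**2
G(E, o) = (E + 2*o)/(2*o) (G(E, o) = (E + 2*o)/(o + o) = (E + 2*o)/((2*o)) = (E + 2*o)*(1/(2*o)) = (E + 2*o)/(2*o))
(d(-3)*T(-1))*G(-2, 3) = (-3*(-2 + 4*(-1)**2))*((3 + (1/2)*(-2))/3) = (-3*(-2 + 4*1))*((3 - 1)/3) = (-3*(-2 + 4))*((1/3)*2) = -3*2*(2/3) = -6*2/3 = -4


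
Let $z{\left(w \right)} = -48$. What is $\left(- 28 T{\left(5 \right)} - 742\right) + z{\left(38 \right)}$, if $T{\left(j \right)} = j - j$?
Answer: $-790$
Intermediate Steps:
$T{\left(j \right)} = 0$
$\left(- 28 T{\left(5 \right)} - 742\right) + z{\left(38 \right)} = \left(\left(-28\right) 0 - 742\right) - 48 = \left(0 - 742\right) - 48 = -742 - 48 = -790$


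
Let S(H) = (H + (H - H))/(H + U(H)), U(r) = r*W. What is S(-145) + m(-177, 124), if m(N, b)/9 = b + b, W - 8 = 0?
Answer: 20089/9 ≈ 2232.1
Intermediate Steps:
W = 8 (W = 8 + 0 = 8)
m(N, b) = 18*b (m(N, b) = 9*(b + b) = 9*(2*b) = 18*b)
U(r) = 8*r (U(r) = r*8 = 8*r)
S(H) = ⅑ (S(H) = (H + (H - H))/(H + 8*H) = (H + 0)/((9*H)) = H*(1/(9*H)) = ⅑)
S(-145) + m(-177, 124) = ⅑ + 18*124 = ⅑ + 2232 = 20089/9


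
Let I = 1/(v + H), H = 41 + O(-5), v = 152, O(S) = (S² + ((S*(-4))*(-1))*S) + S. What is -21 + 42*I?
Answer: -6531/313 ≈ -20.866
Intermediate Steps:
O(S) = S + 5*S² (O(S) = (S² + (-4*S*(-1))*S) + S = (S² + (4*S)*S) + S = (S² + 4*S²) + S = 5*S² + S = S + 5*S²)
H = 161 (H = 41 - 5*(1 + 5*(-5)) = 41 - 5*(1 - 25) = 41 - 5*(-24) = 41 + 120 = 161)
I = 1/313 (I = 1/(152 + 161) = 1/313 ≈ 0.0031949)
-21 + 42*I = -21 + 42*(1/313) = -21 + 42/313 = -6531/313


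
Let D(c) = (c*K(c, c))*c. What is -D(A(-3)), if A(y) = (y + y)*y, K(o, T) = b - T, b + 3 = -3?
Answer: 7776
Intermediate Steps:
b = -6 (b = -3 - 3 = -6)
K(o, T) = -6 - T
A(y) = 2*y² (A(y) = (2*y)*y = 2*y²)
D(c) = c²*(-6 - c) (D(c) = (c*(-6 - c))*c = c²*(-6 - c))
-D(A(-3)) = -(2*(-3)²)²*(-6 - 2*(-3)²) = -(2*9)²*(-6 - 2*9) = -18²*(-6 - 1*18) = -324*(-6 - 18) = -324*(-24) = -1*(-7776) = 7776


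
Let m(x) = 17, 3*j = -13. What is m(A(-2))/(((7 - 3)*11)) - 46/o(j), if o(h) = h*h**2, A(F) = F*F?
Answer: 91997/96668 ≈ 0.95168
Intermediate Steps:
j = -13/3 (j = (1/3)*(-13) = -13/3 ≈ -4.3333)
A(F) = F**2
o(h) = h**3
m(A(-2))/(((7 - 3)*11)) - 46/o(j) = 17/(((7 - 3)*11)) - 46/((-13/3)**3) = 17/((4*11)) - 46/(-2197/27) = 17/44 - 46*(-27/2197) = 17*(1/44) + 1242/2197 = 17/44 + 1242/2197 = 91997/96668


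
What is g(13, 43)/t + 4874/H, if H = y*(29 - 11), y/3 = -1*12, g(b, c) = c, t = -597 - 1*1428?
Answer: -61097/8100 ≈ -7.5428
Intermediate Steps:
t = -2025 (t = -597 - 1428 = -2025)
y = -36 (y = 3*(-1*12) = 3*(-12) = -36)
H = -648 (H = -36*(29 - 11) = -36*18 = -648)
g(13, 43)/t + 4874/H = 43/(-2025) + 4874/(-648) = 43*(-1/2025) + 4874*(-1/648) = -43/2025 - 2437/324 = -61097/8100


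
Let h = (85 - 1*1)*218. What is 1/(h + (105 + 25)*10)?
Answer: 1/19612 ≈ 5.0989e-5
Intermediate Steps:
h = 18312 (h = (85 - 1)*218 = 84*218 = 18312)
1/(h + (105 + 25)*10) = 1/(18312 + (105 + 25)*10) = 1/(18312 + 130*10) = 1/(18312 + 1300) = 1/19612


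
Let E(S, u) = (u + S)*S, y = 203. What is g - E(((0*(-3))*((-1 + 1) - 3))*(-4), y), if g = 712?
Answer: 712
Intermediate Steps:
E(S, u) = S*(S + u) (E(S, u) = (S + u)*S = S*(S + u))
g - E(((0*(-3))*((-1 + 1) - 3))*(-4), y) = 712 - ((0*(-3))*((-1 + 1) - 3))*(-4)*(((0*(-3))*((-1 + 1) - 3))*(-4) + 203) = 712 - (0*(0 - 3))*(-4)*((0*(0 - 3))*(-4) + 203) = 712 - (0*(-3))*(-4)*((0*(-3))*(-4) + 203) = 712 - 0*(-4)*(0*(-4) + 203) = 712 - 0*(0 + 203) = 712 - 0*203 = 712 - 1*0 = 712 + 0 = 712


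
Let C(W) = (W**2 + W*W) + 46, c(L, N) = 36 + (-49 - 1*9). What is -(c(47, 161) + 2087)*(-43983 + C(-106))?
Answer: 44325225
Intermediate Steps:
c(L, N) = -22 (c(L, N) = 36 + (-49 - 9) = 36 - 58 = -22)
C(W) = 46 + 2*W**2 (C(W) = (W**2 + W**2) + 46 = 2*W**2 + 46 = 46 + 2*W**2)
-(c(47, 161) + 2087)*(-43983 + C(-106)) = -(-22 + 2087)*(-43983 + (46 + 2*(-106)**2)) = -2065*(-43983 + (46 + 2*11236)) = -2065*(-43983 + (46 + 22472)) = -2065*(-43983 + 22518) = -2065*(-21465) = -1*(-44325225) = 44325225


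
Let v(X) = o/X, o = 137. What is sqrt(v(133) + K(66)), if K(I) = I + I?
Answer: sqrt(2353169)/133 ≈ 11.534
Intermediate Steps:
K(I) = 2*I
v(X) = 137/X
sqrt(v(133) + K(66)) = sqrt(137/133 + 2*66) = sqrt(137*(1/133) + 132) = sqrt(137/133 + 132) = sqrt(17693/133) = sqrt(2353169)/133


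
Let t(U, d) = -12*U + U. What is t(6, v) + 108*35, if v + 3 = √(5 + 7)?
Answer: 3714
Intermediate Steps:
v = -3 + 2*√3 (v = -3 + √(5 + 7) = -3 + √12 = -3 + 2*√3 ≈ 0.46410)
t(U, d) = -11*U
t(6, v) + 108*35 = -11*6 + 108*35 = -66 + 3780 = 3714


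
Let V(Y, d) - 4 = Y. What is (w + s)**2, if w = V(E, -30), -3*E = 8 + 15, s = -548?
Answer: 2739025/9 ≈ 3.0434e+5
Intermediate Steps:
E = -23/3 (E = -(8 + 15)/3 = -1/3*23 = -23/3 ≈ -7.6667)
V(Y, d) = 4 + Y
w = -11/3 (w = 4 - 23/3 = -11/3 ≈ -3.6667)
(w + s)**2 = (-11/3 - 548)**2 = (-1655/3)**2 = 2739025/9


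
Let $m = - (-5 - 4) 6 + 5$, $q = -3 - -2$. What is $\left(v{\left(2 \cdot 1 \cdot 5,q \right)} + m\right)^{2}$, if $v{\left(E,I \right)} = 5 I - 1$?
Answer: $2809$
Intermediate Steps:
$q = -1$ ($q = -3 + 2 = -1$)
$m = 59$ ($m = \left(-1\right) \left(-9\right) 6 + 5 = 9 \cdot 6 + 5 = 54 + 5 = 59$)
$v{\left(E,I \right)} = -1 + 5 I$
$\left(v{\left(2 \cdot 1 \cdot 5,q \right)} + m\right)^{2} = \left(\left(-1 + 5 \left(-1\right)\right) + 59\right)^{2} = \left(\left(-1 - 5\right) + 59\right)^{2} = \left(-6 + 59\right)^{2} = 53^{2} = 2809$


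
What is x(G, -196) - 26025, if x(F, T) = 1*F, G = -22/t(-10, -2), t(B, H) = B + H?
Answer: -156139/6 ≈ -26023.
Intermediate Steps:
G = 11/6 (G = -22/(-10 - 2) = -22/(-12) = -22*(-1/12) = 11/6 ≈ 1.8333)
x(F, T) = F
x(G, -196) - 26025 = 11/6 - 26025 = -156139/6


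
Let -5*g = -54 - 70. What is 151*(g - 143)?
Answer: -89241/5 ≈ -17848.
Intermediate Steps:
g = 124/5 (g = -(-54 - 70)/5 = -1/5*(-124) = 124/5 ≈ 24.800)
151*(g - 143) = 151*(124/5 - 143) = 151*(-591/5) = -89241/5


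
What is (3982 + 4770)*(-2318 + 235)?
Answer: -18230416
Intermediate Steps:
(3982 + 4770)*(-2318 + 235) = 8752*(-2083) = -18230416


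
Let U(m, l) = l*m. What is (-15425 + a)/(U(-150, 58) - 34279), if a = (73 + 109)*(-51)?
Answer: 24707/42979 ≈ 0.57486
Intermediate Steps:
a = -9282 (a = 182*(-51) = -9282)
(-15425 + a)/(U(-150, 58) - 34279) = (-15425 - 9282)/(58*(-150) - 34279) = -24707/(-8700 - 34279) = -24707/(-42979) = -24707*(-1/42979) = 24707/42979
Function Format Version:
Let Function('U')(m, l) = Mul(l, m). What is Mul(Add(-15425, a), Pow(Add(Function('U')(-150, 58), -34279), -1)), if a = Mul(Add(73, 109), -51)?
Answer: Rational(24707, 42979) ≈ 0.57486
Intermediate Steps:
a = -9282 (a = Mul(182, -51) = -9282)
Mul(Add(-15425, a), Pow(Add(Function('U')(-150, 58), -34279), -1)) = Mul(Add(-15425, -9282), Pow(Add(Mul(58, -150), -34279), -1)) = Mul(-24707, Pow(Add(-8700, -34279), -1)) = Mul(-24707, Pow(-42979, -1)) = Mul(-24707, Rational(-1, 42979)) = Rational(24707, 42979)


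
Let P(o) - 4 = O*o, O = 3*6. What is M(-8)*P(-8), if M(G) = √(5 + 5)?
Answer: -140*√10 ≈ -442.72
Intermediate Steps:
O = 18
M(G) = √10
P(o) = 4 + 18*o
M(-8)*P(-8) = √10*(4 + 18*(-8)) = √10*(4 - 144) = √10*(-140) = -140*√10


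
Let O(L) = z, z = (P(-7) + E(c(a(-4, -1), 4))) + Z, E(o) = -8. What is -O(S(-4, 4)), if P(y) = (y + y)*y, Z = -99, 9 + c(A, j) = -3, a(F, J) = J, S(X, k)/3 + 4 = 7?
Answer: 9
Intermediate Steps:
S(X, k) = 9 (S(X, k) = -12 + 3*7 = -12 + 21 = 9)
c(A, j) = -12 (c(A, j) = -9 - 3 = -12)
P(y) = 2*y² (P(y) = (2*y)*y = 2*y²)
z = -9 (z = (2*(-7)² - 8) - 99 = (2*49 - 8) - 99 = (98 - 8) - 99 = 90 - 99 = -9)
O(L) = -9
-O(S(-4, 4)) = -1*(-9) = 9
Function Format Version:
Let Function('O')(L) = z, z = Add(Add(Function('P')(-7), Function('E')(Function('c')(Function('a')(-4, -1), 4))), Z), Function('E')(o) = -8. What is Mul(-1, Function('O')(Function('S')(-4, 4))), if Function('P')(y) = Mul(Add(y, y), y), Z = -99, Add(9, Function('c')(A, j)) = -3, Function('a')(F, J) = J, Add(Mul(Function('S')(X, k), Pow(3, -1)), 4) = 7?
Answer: 9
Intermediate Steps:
Function('S')(X, k) = 9 (Function('S')(X, k) = Add(-12, Mul(3, 7)) = Add(-12, 21) = 9)
Function('c')(A, j) = -12 (Function('c')(A, j) = Add(-9, -3) = -12)
Function('P')(y) = Mul(2, Pow(y, 2)) (Function('P')(y) = Mul(Mul(2, y), y) = Mul(2, Pow(y, 2)))
z = -9 (z = Add(Add(Mul(2, Pow(-7, 2)), -8), -99) = Add(Add(Mul(2, 49), -8), -99) = Add(Add(98, -8), -99) = Add(90, -99) = -9)
Function('O')(L) = -9
Mul(-1, Function('O')(Function('S')(-4, 4))) = Mul(-1, -9) = 9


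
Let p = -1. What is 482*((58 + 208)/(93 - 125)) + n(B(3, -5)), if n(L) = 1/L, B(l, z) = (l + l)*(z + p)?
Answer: -288479/72 ≈ -4006.7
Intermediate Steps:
B(l, z) = 2*l*(-1 + z) (B(l, z) = (l + l)*(z - 1) = (2*l)*(-1 + z) = 2*l*(-1 + z))
482*((58 + 208)/(93 - 125)) + n(B(3, -5)) = 482*((58 + 208)/(93 - 125)) + 1/(2*3*(-1 - 5)) = 482*(266/(-32)) + 1/(2*3*(-6)) = 482*(266*(-1/32)) + 1/(-36) = 482*(-133/16) - 1/36 = -32053/8 - 1/36 = -288479/72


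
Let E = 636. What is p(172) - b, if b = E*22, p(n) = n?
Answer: -13820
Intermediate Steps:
b = 13992 (b = 636*22 = 13992)
p(172) - b = 172 - 1*13992 = 172 - 13992 = -13820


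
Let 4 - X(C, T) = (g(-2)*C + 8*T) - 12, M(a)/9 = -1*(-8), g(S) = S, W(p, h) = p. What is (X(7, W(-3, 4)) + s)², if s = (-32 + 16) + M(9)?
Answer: 12100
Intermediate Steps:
M(a) = 72 (M(a) = 9*(-1*(-8)) = 9*8 = 72)
X(C, T) = 16 - 8*T + 2*C (X(C, T) = 4 - ((-2*C + 8*T) - 12) = 4 - (-12 - 2*C + 8*T) = 4 + (12 - 8*T + 2*C) = 16 - 8*T + 2*C)
s = 56 (s = (-32 + 16) + 72 = -16 + 72 = 56)
(X(7, W(-3, 4)) + s)² = ((16 - 8*(-3) + 2*7) + 56)² = ((16 + 24 + 14) + 56)² = (54 + 56)² = 110² = 12100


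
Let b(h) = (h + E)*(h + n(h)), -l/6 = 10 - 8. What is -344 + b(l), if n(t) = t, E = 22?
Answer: -584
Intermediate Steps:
l = -12 (l = -6*(10 - 8) = -6*2 = -12)
b(h) = 2*h*(22 + h) (b(h) = (h + 22)*(h + h) = (22 + h)*(2*h) = 2*h*(22 + h))
-344 + b(l) = -344 + 2*(-12)*(22 - 12) = -344 + 2*(-12)*10 = -344 - 240 = -584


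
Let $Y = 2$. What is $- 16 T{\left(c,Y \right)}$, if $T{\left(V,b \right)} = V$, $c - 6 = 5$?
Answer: $-176$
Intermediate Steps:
$c = 11$ ($c = 6 + 5 = 11$)
$- 16 T{\left(c,Y \right)} = \left(-16\right) 11 = -176$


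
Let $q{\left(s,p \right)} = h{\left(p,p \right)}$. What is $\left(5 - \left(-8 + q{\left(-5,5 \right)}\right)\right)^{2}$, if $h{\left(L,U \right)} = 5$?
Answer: $64$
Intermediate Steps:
$q{\left(s,p \right)} = 5$
$\left(5 - \left(-8 + q{\left(-5,5 \right)}\right)\right)^{2} = \left(5 + \left(8 - 5\right)\right)^{2} = \left(5 + 3\right)^{2} = 8^{2} = 64$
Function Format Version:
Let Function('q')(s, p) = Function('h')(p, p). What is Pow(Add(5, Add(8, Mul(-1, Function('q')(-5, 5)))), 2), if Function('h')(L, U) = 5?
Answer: 64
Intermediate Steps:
Function('q')(s, p) = 5
Pow(Add(5, Add(8, Mul(-1, Function('q')(-5, 5)))), 2) = Pow(Add(5, Add(8, Mul(-1, 5))), 2) = Pow(Add(5, Add(8, -5)), 2) = Pow(Add(5, 3), 2) = Pow(8, 2) = 64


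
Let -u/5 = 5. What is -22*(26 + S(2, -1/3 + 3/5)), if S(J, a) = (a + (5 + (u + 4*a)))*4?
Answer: 3212/3 ≈ 1070.7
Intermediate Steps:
u = -25 (u = -5*5 = -25)
S(J, a) = -80 + 20*a (S(J, a) = (a + (5 + (-25 + 4*a)))*4 = (a + (-20 + 4*a))*4 = (-20 + 5*a)*4 = -80 + 20*a)
-22*(26 + S(2, -1/3 + 3/5)) = -22*(26 + (-80 + 20*(-1/3 + 3/5))) = -22*(26 + (-80 + 20*(-1*⅓ + 3*(⅕)))) = -22*(26 + (-80 + 20*(-⅓ + ⅗))) = -22*(26 + (-80 + 20*(4/15))) = -22*(26 + (-80 + 16/3)) = -22*(26 - 224/3) = -22*(-146/3) = 3212/3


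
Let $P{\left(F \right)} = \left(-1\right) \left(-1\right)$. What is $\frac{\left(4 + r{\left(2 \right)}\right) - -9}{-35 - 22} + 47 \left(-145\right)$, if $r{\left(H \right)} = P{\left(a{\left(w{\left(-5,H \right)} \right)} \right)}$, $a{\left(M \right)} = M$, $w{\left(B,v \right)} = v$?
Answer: $- \frac{388469}{57} \approx -6815.2$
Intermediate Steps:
$P{\left(F \right)} = 1$
$r{\left(H \right)} = 1$
$\frac{\left(4 + r{\left(2 \right)}\right) - -9}{-35 - 22} + 47 \left(-145\right) = \frac{\left(4 + 1\right) - -9}{-35 - 22} + 47 \left(-145\right) = \frac{5 + 9}{-57} - 6815 = 14 \left(- \frac{1}{57}\right) - 6815 = - \frac{14}{57} - 6815 = - \frac{388469}{57}$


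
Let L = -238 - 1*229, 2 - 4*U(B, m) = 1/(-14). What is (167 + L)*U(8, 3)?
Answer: -2175/14 ≈ -155.36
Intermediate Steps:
U(B, m) = 29/56 (U(B, m) = ½ - ¼/(-14) = ½ - ¼*(-1/14) = ½ + 1/56 = 29/56)
L = -467 (L = -238 - 229 = -467)
(167 + L)*U(8, 3) = (167 - 467)*(29/56) = -300*29/56 = -2175/14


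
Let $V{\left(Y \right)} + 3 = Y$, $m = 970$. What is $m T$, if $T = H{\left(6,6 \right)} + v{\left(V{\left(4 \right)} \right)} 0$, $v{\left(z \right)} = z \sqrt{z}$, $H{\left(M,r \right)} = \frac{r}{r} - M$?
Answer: $-4850$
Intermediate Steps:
$H{\left(M,r \right)} = 1 - M$
$V{\left(Y \right)} = -3 + Y$
$v{\left(z \right)} = z^{\frac{3}{2}}$
$T = -5$ ($T = \left(1 - 6\right) + \left(-3 + 4\right)^{\frac{3}{2}} \cdot 0 = \left(1 - 6\right) + 1^{\frac{3}{2}} \cdot 0 = -5 + 1 \cdot 0 = -5 + 0 = -5$)
$m T = 970 \left(-5\right) = -4850$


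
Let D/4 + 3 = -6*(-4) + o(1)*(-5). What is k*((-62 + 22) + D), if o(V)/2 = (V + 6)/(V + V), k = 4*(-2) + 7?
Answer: 96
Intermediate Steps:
k = -1 (k = -8 + 7 = -1)
o(V) = (6 + V)/V (o(V) = 2*((V + 6)/(V + V)) = 2*((6 + V)/((2*V))) = 2*((6 + V)*(1/(2*V))) = 2*((6 + V)/(2*V)) = (6 + V)/V)
D = -56 (D = -12 + 4*(-6*(-4) + ((6 + 1)/1)*(-5)) = -12 + 4*(24 + (1*7)*(-5)) = -12 + 4*(24 + 7*(-5)) = -12 + 4*(24 - 35) = -12 + 4*(-11) = -12 - 44 = -56)
k*((-62 + 22) + D) = -((-62 + 22) - 56) = -(-40 - 56) = -1*(-96) = 96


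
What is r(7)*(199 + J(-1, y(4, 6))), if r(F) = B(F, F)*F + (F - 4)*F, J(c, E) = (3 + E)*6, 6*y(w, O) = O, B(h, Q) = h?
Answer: 15610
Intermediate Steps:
y(w, O) = O/6
J(c, E) = 18 + 6*E
r(F) = F² + F*(-4 + F) (r(F) = F*F + (F - 4)*F = F² + (-4 + F)*F = F² + F*(-4 + F))
r(7)*(199 + J(-1, y(4, 6))) = (2*7*(-2 + 7))*(199 + (18 + 6*((⅙)*6))) = (2*7*5)*(199 + (18 + 6*1)) = 70*(199 + (18 + 6)) = 70*(199 + 24) = 70*223 = 15610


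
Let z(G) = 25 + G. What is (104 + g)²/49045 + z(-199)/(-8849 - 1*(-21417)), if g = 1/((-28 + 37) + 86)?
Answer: 575024159849/2781493989500 ≈ 0.20673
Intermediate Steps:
g = 1/95 (g = 1/(9 + 86) = 1/95 ≈ 0.010526)
(104 + g)²/49045 + z(-199)/(-8849 - 1*(-21417)) = (104 + 1/95)²/49045 + (25 - 199)/(-8849 - 1*(-21417)) = (9881/95)²*(1/49045) - 174/(-8849 + 21417) = (97634161/9025)*(1/49045) - 174/12568 = 97634161/442631125 - 174*1/12568 = 97634161/442631125 - 87/6284 = 575024159849/2781493989500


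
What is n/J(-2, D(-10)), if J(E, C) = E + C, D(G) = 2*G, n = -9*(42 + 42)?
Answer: 378/11 ≈ 34.364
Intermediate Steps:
n = -756 (n = -9*84 = -756)
J(E, C) = C + E
n/J(-2, D(-10)) = -756/(2*(-10) - 2) = -756/(-20 - 2) = -756/(-22) = -756*(-1/22) = 378/11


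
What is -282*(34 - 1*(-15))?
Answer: -13818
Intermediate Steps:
-282*(34 - 1*(-15)) = -282*(34 + 15) = -282*49 = -13818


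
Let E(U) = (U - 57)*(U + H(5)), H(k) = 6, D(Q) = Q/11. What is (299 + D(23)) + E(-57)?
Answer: 67266/11 ≈ 6115.1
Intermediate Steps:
D(Q) = Q/11 (D(Q) = Q*(1/11) = Q/11)
E(U) = (-57 + U)*(6 + U) (E(U) = (U - 57)*(U + 6) = (-57 + U)*(6 + U))
(299 + D(23)) + E(-57) = (299 + (1/11)*23) + (-342 + (-57)² - 51*(-57)) = (299 + 23/11) + (-342 + 3249 + 2907) = 3312/11 + 5814 = 67266/11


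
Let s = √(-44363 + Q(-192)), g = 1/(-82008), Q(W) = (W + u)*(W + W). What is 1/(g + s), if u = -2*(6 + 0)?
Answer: 82008/228479026750271 + 6725312064*√33973/228479026750271 ≈ 0.0054254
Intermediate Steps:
u = -12 (u = -2*6 = -12)
Q(W) = 2*W*(-12 + W) (Q(W) = (W - 12)*(W + W) = (-12 + W)*(2*W) = 2*W*(-12 + W))
g = -1/82008 ≈ -1.2194e-5
s = √33973 (s = √(-44363 + 2*(-192)*(-12 - 192)) = √(-44363 + 2*(-192)*(-204)) = √(-44363 + 78336) = √33973 ≈ 184.32)
1/(g + s) = 1/(-1/82008 + √33973)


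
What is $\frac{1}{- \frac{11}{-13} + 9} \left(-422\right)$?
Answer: $- \frac{2743}{64} \approx -42.859$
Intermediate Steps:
$\frac{1}{- \frac{11}{-13} + 9} \left(-422\right) = \frac{1}{\left(-11\right) \left(- \frac{1}{13}\right) + 9} \left(-422\right) = \frac{1}{\frac{11}{13} + 9} \left(-422\right) = \frac{1}{\frac{128}{13}} \left(-422\right) = \frac{13}{128} \left(-422\right) = - \frac{2743}{64}$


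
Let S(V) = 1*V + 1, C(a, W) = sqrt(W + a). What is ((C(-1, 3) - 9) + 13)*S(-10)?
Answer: -36 - 9*sqrt(2) ≈ -48.728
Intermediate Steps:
S(V) = 1 + V (S(V) = V + 1 = 1 + V)
((C(-1, 3) - 9) + 13)*S(-10) = ((sqrt(3 - 1) - 9) + 13)*(1 - 10) = ((sqrt(2) - 9) + 13)*(-9) = ((-9 + sqrt(2)) + 13)*(-9) = (4 + sqrt(2))*(-9) = -36 - 9*sqrt(2)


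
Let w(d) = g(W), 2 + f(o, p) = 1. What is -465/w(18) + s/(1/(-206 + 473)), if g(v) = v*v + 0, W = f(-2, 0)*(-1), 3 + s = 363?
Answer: 95655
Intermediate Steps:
s = 360 (s = -3 + 363 = 360)
f(o, p) = -1 (f(o, p) = -2 + 1 = -1)
W = 1 (W = -1*(-1) = 1)
g(v) = v² (g(v) = v² + 0 = v²)
w(d) = 1 (w(d) = 1² = 1)
-465/w(18) + s/(1/(-206 + 473)) = -465/1 + 360/(1/(-206 + 473)) = -465*1 + 360/(1/267) = -465 + 360/(1/267) = -465 + 360*267 = -465 + 96120 = 95655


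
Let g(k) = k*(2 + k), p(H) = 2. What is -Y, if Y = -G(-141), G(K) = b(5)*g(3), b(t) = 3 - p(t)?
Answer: 15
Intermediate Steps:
b(t) = 1 (b(t) = 3 - 1*2 = 3 - 2 = 1)
G(K) = 15 (G(K) = 1*(3*(2 + 3)) = 1*(3*5) = 1*15 = 15)
Y = -15 (Y = -1*15 = -15)
-Y = -1*(-15) = 15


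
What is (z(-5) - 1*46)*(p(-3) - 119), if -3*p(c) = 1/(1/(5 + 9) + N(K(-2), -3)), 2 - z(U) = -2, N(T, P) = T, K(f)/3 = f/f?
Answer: 215110/43 ≈ 5002.6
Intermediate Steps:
K(f) = 3 (K(f) = 3*(f/f) = 3*1 = 3)
z(U) = 4 (z(U) = 2 - 1*(-2) = 2 + 2 = 4)
p(c) = -14/129 (p(c) = -1/(3*(1/(5 + 9) + 3)) = -1/(3*(1/14 + 3)) = -1/(3*43/14) = -⅓*14/43 = -14/129)
(z(-5) - 1*46)*(p(-3) - 119) = (4 - 1*46)*(-14/129 - 119) = (4 - 46)*(-15365/129) = -42*(-15365/129) = 215110/43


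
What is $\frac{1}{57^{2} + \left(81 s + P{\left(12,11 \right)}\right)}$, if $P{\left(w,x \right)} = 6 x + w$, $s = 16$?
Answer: $\frac{1}{4623} \approx 0.00021631$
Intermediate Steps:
$P{\left(w,x \right)} = w + 6 x$
$\frac{1}{57^{2} + \left(81 s + P{\left(12,11 \right)}\right)} = \frac{1}{57^{2} + \left(81 \cdot 16 + \left(12 + 6 \cdot 11\right)\right)} = \frac{1}{3249 + \left(1296 + \left(12 + 66\right)\right)} = \frac{1}{3249 + \left(1296 + 78\right)} = \frac{1}{3249 + 1374} = \frac{1}{4623}$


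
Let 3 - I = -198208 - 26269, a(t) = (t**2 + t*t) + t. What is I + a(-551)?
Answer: 831131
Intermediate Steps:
a(t) = t + 2*t**2 (a(t) = (t**2 + t**2) + t = 2*t**2 + t = t + 2*t**2)
I = 224480 (I = 3 - (-198208 - 26269) = 3 - 1*(-224477) = 3 + 224477 = 224480)
I + a(-551) = 224480 - 551*(1 + 2*(-551)) = 224480 - 551*(1 - 1102) = 224480 - 551*(-1101) = 224480 + 606651 = 831131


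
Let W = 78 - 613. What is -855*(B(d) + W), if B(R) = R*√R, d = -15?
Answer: 457425 + 12825*I*√15 ≈ 4.5743e+5 + 49671.0*I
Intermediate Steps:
W = -535
B(R) = R^(3/2)
-855*(B(d) + W) = -855*((-15)^(3/2) - 535) = -855*(-15*I*√15 - 535) = -855*(-535 - 15*I*√15) = 457425 + 12825*I*√15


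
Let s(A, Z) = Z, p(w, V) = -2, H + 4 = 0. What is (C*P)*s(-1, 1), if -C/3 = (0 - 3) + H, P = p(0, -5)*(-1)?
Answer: 42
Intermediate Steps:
H = -4 (H = -4 + 0 = -4)
P = 2 (P = -2*(-1) = 2)
C = 21 (C = -3*((0 - 3) - 4) = -3*(-3 - 4) = -3*(-7) = 21)
(C*P)*s(-1, 1) = (21*2)*1 = 42*1 = 42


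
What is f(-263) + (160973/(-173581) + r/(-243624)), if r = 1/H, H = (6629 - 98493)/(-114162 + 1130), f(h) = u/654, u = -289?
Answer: -24158547197776391/17643423695151656 ≈ -1.3693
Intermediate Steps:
f(h) = -289/654
H = 11483/14129 (H = -91864/(-113032) = -91864*(-1/113032) = 11483/14129 ≈ 0.81273)
r = 14129/11483 (r = 1/(11483/14129) = 14129/11483 ≈ 1.2304)
f(-263) + (160973/(-173581) + r/(-243624)) = -289/654 + (160973/(-173581) + (14129/11483)/(-243624)) = -289/654 + (160973*(-1/173581) + (14129/11483)*(-1/243624)) = -289/654 + (-160973/173581 - 14129/2797534392) = -289/654 - 450329956209365/485598817297752 = -24158547197776391/17643423695151656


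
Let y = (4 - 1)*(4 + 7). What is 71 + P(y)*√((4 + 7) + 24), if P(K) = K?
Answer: 71 + 33*√35 ≈ 266.23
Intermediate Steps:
y = 33 (y = 3*11 = 33)
71 + P(y)*√((4 + 7) + 24) = 71 + 33*√((4 + 7) + 24) = 71 + 33*√(11 + 24) = 71 + 33*√35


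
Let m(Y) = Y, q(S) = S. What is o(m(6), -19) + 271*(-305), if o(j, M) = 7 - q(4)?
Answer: -82652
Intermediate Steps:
o(j, M) = 3 (o(j, M) = 7 - 1*4 = 7 - 4 = 3)
o(m(6), -19) + 271*(-305) = 3 + 271*(-305) = 3 - 82655 = -82652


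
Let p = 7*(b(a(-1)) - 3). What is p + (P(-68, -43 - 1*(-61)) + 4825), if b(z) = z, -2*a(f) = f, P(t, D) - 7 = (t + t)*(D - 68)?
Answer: 23229/2 ≈ 11615.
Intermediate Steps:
P(t, D) = 7 + 2*t*(-68 + D) (P(t, D) = 7 + (t + t)*(D - 68) = 7 + (2*t)*(-68 + D) = 7 + 2*t*(-68 + D))
a(f) = -f/2
p = -35/2 (p = 7*(-½*(-1) - 3) = 7*(½ - 3) = 7*(-5/2) = -35/2 ≈ -17.500)
p + (P(-68, -43 - 1*(-61)) + 4825) = -35/2 + ((7 - 136*(-68) + 2*(-43 - 1*(-61))*(-68)) + 4825) = -35/2 + ((7 + 9248 + 2*(-43 + 61)*(-68)) + 4825) = -35/2 + ((7 + 9248 + 2*18*(-68)) + 4825) = -35/2 + ((7 + 9248 - 2448) + 4825) = -35/2 + (6807 + 4825) = -35/2 + 11632 = 23229/2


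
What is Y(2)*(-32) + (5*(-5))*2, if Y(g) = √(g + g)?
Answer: -114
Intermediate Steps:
Y(g) = √2*√g (Y(g) = √(2*g) = √2*√g)
Y(2)*(-32) + (5*(-5))*2 = (√2*√2)*(-32) + (5*(-5))*2 = 2*(-32) - 25*2 = -64 - 50 = -114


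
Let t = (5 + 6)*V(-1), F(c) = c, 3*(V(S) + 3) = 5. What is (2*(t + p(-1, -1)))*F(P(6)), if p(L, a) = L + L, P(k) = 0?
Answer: 0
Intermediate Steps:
V(S) = -4/3 (V(S) = -3 + (⅓)*5 = -3 + 5/3 = -4/3)
p(L, a) = 2*L
t = -44/3 (t = (5 + 6)*(-4/3) = 11*(-4/3) = -44/3 ≈ -14.667)
(2*(t + p(-1, -1)))*F(P(6)) = (2*(-44/3 + 2*(-1)))*0 = (2*(-44/3 - 2))*0 = (2*(-50/3))*0 = -100/3*0 = 0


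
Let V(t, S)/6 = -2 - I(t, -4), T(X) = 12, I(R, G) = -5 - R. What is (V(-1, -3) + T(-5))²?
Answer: 576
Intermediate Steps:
V(t, S) = 18 + 6*t (V(t, S) = 6*(-2 - (-5 - t)) = 6*(-2 + (5 + t)) = 6*(3 + t) = 18 + 6*t)
(V(-1, -3) + T(-5))² = ((18 + 6*(-1)) + 12)² = ((18 - 6) + 12)² = (12 + 12)² = 24² = 576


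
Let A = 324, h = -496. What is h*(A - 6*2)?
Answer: -154752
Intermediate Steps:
h*(A - 6*2) = -496*(324 - 6*2) = -496*(324 - 12) = -496*312 = -154752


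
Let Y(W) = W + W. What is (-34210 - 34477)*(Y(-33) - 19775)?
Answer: 1362818767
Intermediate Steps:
Y(W) = 2*W
(-34210 - 34477)*(Y(-33) - 19775) = (-34210 - 34477)*(2*(-33) - 19775) = -68687*(-66 - 19775) = -68687*(-19841) = 1362818767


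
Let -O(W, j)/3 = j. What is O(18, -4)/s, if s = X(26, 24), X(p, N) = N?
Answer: 1/2 ≈ 0.50000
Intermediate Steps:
O(W, j) = -3*j
s = 24
O(18, -4)/s = -3*(-4)/24 = 12*(1/24) = 1/2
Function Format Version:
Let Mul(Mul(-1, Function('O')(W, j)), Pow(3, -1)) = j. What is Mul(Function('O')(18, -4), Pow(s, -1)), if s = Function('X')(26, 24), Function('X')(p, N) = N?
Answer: Rational(1, 2) ≈ 0.50000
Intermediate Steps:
Function('O')(W, j) = Mul(-3, j)
s = 24
Mul(Function('O')(18, -4), Pow(s, -1)) = Mul(Mul(-3, -4), Pow(24, -1)) = Mul(12, Rational(1, 24)) = Rational(1, 2)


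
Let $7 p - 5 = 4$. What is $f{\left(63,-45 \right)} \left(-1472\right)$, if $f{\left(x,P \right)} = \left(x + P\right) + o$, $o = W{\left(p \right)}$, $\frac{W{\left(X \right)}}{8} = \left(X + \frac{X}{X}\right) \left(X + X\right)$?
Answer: $- \frac{4689792}{49} \approx -95710.0$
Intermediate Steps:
$p = \frac{9}{7}$ ($p = \frac{5}{7} + \frac{1}{7} \cdot 4 = \frac{5}{7} + \frac{4}{7} = \frac{9}{7} \approx 1.2857$)
$W{\left(X \right)} = 16 X \left(1 + X\right)$ ($W{\left(X \right)} = 8 \left(X + \frac{X}{X}\right) \left(X + X\right) = 8 \left(X + 1\right) 2 X = 8 \left(1 + X\right) 2 X = 8 \cdot 2 X \left(1 + X\right) = 16 X \left(1 + X\right)$)
$o = \frac{2304}{49}$ ($o = 16 \cdot \frac{9}{7} \left(1 + \frac{9}{7}\right) = 16 \cdot \frac{9}{7} \cdot \frac{16}{7} = \frac{2304}{49} \approx 47.02$)
$f{\left(x,P \right)} = \frac{2304}{49} + P + x$ ($f{\left(x,P \right)} = \left(x + P\right) + \frac{2304}{49} = \left(P + x\right) + \frac{2304}{49} = \frac{2304}{49} + P + x$)
$f{\left(63,-45 \right)} \left(-1472\right) = \left(\frac{2304}{49} - 45 + 63\right) \left(-1472\right) = \frac{3186}{49} \left(-1472\right) = - \frac{4689792}{49}$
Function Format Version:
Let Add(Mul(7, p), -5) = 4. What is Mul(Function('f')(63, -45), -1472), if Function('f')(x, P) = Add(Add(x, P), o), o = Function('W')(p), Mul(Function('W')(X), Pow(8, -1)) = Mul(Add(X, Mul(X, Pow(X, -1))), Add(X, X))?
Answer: Rational(-4689792, 49) ≈ -95710.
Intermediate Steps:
p = Rational(9, 7) (p = Add(Rational(5, 7), Mul(Rational(1, 7), 4)) = Add(Rational(5, 7), Rational(4, 7)) = Rational(9, 7) ≈ 1.2857)
Function('W')(X) = Mul(16, X, Add(1, X)) (Function('W')(X) = Mul(8, Mul(Add(X, Mul(X, Pow(X, -1))), Add(X, X))) = Mul(8, Mul(Add(X, 1), Mul(2, X))) = Mul(8, Mul(Add(1, X), Mul(2, X))) = Mul(8, Mul(2, X, Add(1, X))) = Mul(16, X, Add(1, X)))
o = Rational(2304, 49) (o = Mul(16, Rational(9, 7), Add(1, Rational(9, 7))) = Mul(16, Rational(9, 7), Rational(16, 7)) = Rational(2304, 49) ≈ 47.020)
Function('f')(x, P) = Add(Rational(2304, 49), P, x) (Function('f')(x, P) = Add(Add(x, P), Rational(2304, 49)) = Add(Add(P, x), Rational(2304, 49)) = Add(Rational(2304, 49), P, x))
Mul(Function('f')(63, -45), -1472) = Mul(Add(Rational(2304, 49), -45, 63), -1472) = Mul(Rational(3186, 49), -1472) = Rational(-4689792, 49)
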